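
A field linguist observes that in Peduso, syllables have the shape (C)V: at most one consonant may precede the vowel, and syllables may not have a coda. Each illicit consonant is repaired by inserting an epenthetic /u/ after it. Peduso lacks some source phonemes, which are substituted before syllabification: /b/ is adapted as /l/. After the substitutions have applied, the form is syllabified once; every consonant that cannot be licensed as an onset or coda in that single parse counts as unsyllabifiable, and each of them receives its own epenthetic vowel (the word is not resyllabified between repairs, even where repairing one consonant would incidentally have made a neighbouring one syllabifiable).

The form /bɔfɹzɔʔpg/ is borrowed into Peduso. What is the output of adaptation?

lɔfuɹuzɔʔupugu

Substitution: /b/ → /l/, giving /lɔfɹzɔʔpg/.
Syllabifying with onset maximization leaves /f/, /ɹ/, /ʔ/, /p/, /g/ stranded (no codas are permitted; onsets are limited to one consonant).
Epenthesis after each stranded consonant: /f/ → /fu/, /ɹ/ → /ɹu/, /ʔ/ → /ʔu/, /p/ → /pu/, /g/ → /gu/.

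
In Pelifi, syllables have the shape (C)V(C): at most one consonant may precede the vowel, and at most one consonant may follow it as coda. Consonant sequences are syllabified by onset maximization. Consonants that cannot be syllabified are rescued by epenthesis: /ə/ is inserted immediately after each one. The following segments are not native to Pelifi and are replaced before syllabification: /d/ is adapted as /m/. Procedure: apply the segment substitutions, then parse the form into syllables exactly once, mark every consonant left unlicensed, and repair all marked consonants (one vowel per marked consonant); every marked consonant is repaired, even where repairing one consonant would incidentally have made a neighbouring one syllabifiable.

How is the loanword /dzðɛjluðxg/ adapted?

məzəðɛjluðxəgə

Substitution: /d/ → /m/, giving /mzðɛjluðxg/.
Under (C)V(C), the unsyllabifiable consonants are /m/, /z/, /x/, /g/ (at most one coda consonant is licensed; onsets are limited to one consonant).
Each unlicensed consonant becomes the onset of a new syllable: /m/ → /mə/, /z/ → /zə/, /x/ → /xə/, /g/ → /gə/.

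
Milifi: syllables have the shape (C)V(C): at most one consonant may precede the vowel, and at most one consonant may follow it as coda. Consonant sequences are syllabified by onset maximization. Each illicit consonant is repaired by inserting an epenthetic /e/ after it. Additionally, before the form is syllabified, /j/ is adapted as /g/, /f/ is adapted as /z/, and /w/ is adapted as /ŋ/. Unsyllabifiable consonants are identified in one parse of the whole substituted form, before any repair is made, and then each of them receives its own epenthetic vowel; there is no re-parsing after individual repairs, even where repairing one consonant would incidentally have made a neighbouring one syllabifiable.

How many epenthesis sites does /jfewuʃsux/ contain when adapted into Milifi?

After substitution the input is /gzeŋuʃsux/.
The unsyllabifiable consonants are /g/; each receives one epenthetic vowel.

1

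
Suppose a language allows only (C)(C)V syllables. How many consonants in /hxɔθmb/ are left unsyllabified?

3

Syllabifying with onset maximization leaves /θ/, /m/, /b/ stranded (no codas are permitted; onsets may contain at most 2 consonants).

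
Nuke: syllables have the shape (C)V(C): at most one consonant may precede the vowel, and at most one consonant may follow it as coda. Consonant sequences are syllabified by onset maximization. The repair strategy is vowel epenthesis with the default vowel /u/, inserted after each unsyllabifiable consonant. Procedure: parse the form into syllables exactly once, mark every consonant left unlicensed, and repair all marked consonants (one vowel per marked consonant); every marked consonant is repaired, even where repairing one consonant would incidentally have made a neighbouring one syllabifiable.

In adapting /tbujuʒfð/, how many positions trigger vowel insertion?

The unsyllabifiable consonants are /t/, /f/, /ð/; each receives one epenthetic vowel.

3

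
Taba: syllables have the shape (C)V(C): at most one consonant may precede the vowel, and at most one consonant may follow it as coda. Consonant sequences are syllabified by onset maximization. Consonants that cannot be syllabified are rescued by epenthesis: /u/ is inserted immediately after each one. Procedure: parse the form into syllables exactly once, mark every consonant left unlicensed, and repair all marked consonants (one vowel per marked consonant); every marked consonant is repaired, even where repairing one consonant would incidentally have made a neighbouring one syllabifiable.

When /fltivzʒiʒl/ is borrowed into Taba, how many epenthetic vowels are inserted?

The unsyllabifiable consonants are /f/, /l/, /z/, /l/; each receives one epenthetic vowel.

4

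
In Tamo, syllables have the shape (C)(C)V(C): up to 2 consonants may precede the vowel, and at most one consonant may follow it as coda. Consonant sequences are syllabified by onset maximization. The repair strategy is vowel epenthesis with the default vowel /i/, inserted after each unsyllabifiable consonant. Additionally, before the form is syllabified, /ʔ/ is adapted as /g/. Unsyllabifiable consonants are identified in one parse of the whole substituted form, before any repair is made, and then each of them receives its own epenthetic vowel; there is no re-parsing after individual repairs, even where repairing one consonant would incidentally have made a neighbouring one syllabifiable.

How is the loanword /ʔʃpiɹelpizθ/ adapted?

Substitution: /ʔ/ → /g/, giving /gʃpiɹelpizθ/.
Under (C)(C)V(C), the unsyllabifiable consonants are /g/, /θ/ (at most one coda consonant is licensed; onsets may contain at most 2 consonants).
Each unlicensed consonant becomes the onset of a new syllable: /g/ → /gi/, /θ/ → /θi/.

giʃpiɹelpizθi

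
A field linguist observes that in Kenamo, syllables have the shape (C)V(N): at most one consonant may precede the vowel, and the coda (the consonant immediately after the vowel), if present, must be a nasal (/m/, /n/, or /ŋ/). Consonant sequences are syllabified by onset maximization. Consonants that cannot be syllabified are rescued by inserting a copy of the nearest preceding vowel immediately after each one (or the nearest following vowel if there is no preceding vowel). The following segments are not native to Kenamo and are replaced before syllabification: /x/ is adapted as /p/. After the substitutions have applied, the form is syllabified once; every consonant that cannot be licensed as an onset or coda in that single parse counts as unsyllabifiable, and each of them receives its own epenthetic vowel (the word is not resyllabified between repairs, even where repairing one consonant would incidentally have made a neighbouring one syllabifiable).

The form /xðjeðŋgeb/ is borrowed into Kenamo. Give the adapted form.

Substitution: /x/ → /p/, giving /pðjeðŋgeb/.
The consonants /p/, /ð/, /ð/, /ŋ/, /b/ cannot be parsed into a legal (C)V(N) syllable (only a nasal (/m/, /n/, or /ŋ/) is licensed in coda position; onsets are limited to one consonant).
Each unlicensed consonant becomes the onset of a new syllable: /p/ → /pe/, /ð/ → /ðe/, /ð/ → /ðe/, /ŋ/ → /ŋe/, /b/ → /be/.

peðejeðeŋegebe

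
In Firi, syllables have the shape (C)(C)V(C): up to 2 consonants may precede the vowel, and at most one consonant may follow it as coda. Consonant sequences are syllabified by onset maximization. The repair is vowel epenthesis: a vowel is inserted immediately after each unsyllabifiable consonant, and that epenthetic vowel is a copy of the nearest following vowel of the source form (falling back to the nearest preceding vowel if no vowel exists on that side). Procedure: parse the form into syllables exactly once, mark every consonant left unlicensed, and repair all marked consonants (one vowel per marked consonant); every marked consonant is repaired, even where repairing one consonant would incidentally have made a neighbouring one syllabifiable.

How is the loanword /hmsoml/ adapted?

homsomlo

The consonants /h/, /l/ cannot be parsed into a legal (C)(C)V(C) syllable (at most one coda consonant is licensed; onsets may contain at most 2 consonants).
Each unlicensed consonant becomes the onset of a new syllable: /h/ → /ho/, /l/ → /lo/.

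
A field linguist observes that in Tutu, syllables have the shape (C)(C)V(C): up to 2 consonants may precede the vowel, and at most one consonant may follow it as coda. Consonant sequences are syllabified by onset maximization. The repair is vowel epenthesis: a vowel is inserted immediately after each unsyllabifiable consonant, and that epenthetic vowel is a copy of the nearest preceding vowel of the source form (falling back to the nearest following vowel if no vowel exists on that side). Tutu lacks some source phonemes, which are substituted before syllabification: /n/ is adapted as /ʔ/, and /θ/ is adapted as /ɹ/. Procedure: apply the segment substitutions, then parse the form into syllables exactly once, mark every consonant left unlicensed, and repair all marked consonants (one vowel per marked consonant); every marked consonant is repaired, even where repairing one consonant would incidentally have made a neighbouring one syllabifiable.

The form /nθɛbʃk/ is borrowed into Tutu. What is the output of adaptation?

ʔɹɛbʃɛkɛ

Substitution: /n/ → /ʔ/, /θ/ → /ɹ/, giving /ʔɹɛbʃk/.
Under (C)(C)V(C), the unsyllabifiable consonants are /ʃ/, /k/ (at most one coda consonant is licensed; onsets may contain at most 2 consonants).
Inserting the epenthetic vowel yields /ʃ/ → /ʃɛ/, /k/ → /kɛ/.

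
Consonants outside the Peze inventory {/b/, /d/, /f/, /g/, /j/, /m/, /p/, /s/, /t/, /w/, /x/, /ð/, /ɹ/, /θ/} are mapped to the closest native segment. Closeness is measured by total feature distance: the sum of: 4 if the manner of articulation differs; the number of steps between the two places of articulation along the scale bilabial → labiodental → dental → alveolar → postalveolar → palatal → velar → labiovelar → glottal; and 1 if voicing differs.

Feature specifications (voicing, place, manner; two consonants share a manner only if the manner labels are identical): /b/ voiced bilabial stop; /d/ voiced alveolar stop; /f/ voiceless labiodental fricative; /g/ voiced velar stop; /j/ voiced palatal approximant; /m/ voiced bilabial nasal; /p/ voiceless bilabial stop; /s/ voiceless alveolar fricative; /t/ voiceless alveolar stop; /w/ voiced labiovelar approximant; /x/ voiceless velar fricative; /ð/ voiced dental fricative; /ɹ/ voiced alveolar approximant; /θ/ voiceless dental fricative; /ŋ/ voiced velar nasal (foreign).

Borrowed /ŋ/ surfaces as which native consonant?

/g/ is closest: manner differs (nasal→stop, +4), place distance 0 (velar→velar), same voicing; total 4. Next closest is /j/ at distance 5.

g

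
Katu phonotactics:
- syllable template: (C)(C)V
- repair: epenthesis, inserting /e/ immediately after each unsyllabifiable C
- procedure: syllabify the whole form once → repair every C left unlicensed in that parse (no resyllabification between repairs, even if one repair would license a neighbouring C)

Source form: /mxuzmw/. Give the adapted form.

mxuzemewe

The consonants /z/, /m/, /w/ cannot be parsed into a legal (C)(C)V syllable (no codas are permitted; onsets may contain at most 2 consonants).
Epenthesis after each stranded consonant: /z/ → /ze/, /m/ → /me/, /w/ → /we/.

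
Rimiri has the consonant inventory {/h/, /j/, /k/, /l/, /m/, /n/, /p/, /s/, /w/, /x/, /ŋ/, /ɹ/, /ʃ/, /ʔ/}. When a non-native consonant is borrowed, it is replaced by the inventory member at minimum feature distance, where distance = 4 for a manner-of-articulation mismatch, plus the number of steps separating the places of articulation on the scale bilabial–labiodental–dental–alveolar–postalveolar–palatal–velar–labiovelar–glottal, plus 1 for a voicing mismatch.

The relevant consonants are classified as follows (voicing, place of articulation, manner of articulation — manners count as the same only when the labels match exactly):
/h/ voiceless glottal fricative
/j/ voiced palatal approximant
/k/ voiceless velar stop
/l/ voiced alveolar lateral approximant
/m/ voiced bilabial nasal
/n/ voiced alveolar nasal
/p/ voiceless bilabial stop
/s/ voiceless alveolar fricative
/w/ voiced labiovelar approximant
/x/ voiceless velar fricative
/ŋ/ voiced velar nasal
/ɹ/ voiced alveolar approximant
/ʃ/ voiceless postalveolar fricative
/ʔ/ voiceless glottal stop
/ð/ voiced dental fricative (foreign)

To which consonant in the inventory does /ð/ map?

/s/ is closest: same manner (fricative), place distance 1 (dental→alveolar), voicing differs (+1); total 2. Next closest is /ʃ/ at distance 3.

s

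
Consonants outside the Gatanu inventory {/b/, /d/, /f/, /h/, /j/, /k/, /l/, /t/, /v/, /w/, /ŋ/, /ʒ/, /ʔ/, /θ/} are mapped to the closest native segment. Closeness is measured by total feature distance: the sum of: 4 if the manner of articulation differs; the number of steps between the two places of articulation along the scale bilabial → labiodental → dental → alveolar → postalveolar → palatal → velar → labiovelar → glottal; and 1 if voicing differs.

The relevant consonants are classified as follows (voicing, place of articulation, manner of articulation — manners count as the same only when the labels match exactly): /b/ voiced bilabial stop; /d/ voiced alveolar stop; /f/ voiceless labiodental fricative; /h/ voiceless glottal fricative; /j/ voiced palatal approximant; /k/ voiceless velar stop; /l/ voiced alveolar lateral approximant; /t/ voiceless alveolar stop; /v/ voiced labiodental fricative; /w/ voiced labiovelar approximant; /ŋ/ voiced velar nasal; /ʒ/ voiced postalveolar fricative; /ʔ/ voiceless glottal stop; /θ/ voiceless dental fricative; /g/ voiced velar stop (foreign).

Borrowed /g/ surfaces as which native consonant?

/k/ is closest: same manner (stop), place distance 0 (velar→velar), voicing differs (+1); total 1. Next closest is /d/ at distance 3.

k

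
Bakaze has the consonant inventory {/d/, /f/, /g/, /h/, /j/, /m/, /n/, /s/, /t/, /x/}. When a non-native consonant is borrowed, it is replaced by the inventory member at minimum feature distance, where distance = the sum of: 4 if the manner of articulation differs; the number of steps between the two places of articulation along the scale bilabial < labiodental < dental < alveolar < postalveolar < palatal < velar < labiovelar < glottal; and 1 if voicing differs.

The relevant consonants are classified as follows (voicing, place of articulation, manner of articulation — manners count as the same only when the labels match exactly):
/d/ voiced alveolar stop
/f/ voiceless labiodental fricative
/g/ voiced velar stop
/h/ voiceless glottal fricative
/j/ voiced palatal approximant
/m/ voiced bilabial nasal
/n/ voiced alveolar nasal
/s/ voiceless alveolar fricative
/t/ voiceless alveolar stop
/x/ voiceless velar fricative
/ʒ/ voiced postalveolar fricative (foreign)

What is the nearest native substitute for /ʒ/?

s

/s/ is closest: same manner (fricative), place distance 1 (postalveolar→alveolar), voicing differs (+1); total 2. Next closest is /x/ at distance 3.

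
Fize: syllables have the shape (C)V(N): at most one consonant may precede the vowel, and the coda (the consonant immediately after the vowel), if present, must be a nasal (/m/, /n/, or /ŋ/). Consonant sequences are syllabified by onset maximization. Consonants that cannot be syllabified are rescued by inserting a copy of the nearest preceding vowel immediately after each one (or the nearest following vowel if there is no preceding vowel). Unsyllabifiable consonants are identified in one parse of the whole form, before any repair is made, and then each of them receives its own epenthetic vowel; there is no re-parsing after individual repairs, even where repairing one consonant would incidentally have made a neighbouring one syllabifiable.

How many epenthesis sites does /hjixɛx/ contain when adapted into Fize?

2

The unsyllabifiable consonants are /h/, /x/; each receives one epenthetic vowel.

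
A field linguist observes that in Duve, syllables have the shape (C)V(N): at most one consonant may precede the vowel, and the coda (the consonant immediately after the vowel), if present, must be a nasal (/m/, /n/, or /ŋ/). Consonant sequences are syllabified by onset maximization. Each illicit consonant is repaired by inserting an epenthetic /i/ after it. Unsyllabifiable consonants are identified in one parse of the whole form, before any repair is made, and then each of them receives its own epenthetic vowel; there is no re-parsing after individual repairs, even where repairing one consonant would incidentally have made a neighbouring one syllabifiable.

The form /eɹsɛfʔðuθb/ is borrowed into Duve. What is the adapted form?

The consonants /ɹ/, /f/, /ʔ/, /θ/, /b/ cannot be parsed into a legal (C)V(N) syllable (only a nasal (/m/, /n/, or /ŋ/) is licensed in coda position; onsets are limited to one consonant).
Epenthesis after each stranded consonant: /ɹ/ → /ɹi/, /f/ → /fi/, /ʔ/ → /ʔi/, /θ/ → /θi/, /b/ → /bi/.

eɹisɛfiʔiðuθibi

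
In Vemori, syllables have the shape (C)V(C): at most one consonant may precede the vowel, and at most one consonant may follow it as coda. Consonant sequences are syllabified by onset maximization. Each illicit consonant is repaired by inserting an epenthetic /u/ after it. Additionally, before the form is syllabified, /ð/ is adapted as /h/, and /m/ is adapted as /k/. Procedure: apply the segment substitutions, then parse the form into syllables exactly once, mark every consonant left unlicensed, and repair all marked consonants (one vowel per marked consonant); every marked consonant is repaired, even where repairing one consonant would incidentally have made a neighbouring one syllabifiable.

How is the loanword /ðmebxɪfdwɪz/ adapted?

hukebxɪfduwɪz

Substitution: /ð/ → /h/, /m/ → /k/, giving /hkebxɪfdwɪz/.
Under (C)V(C), the unsyllabifiable consonants are /h/, /d/ (at most one coda consonant is licensed; onsets are limited to one consonant).
Each unlicensed consonant becomes the onset of a new syllable: /h/ → /hu/, /d/ → /du/.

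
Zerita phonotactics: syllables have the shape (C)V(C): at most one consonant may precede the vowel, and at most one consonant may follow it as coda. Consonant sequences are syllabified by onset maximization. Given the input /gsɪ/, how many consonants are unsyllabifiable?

Under (C)V(C), the unsyllabifiable consonants are /g/ (at most one coda consonant is licensed; onsets are limited to one consonant).

1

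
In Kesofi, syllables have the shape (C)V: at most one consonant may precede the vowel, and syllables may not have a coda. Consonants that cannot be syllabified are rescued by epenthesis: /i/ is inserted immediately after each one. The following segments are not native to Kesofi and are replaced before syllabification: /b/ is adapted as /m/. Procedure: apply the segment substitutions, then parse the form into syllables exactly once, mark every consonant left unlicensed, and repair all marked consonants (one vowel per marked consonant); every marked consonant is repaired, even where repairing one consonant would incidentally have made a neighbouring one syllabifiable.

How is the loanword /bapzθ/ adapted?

Substitution: /b/ → /m/, giving /mapzθ/.
Under (C)V, the unsyllabifiable consonants are /p/, /z/, /θ/ (no codas are permitted; onsets are limited to one consonant).
Each unlicensed consonant becomes the onset of a new syllable: /p/ → /pi/, /z/ → /zi/, /θ/ → /θi/.

mapiziθi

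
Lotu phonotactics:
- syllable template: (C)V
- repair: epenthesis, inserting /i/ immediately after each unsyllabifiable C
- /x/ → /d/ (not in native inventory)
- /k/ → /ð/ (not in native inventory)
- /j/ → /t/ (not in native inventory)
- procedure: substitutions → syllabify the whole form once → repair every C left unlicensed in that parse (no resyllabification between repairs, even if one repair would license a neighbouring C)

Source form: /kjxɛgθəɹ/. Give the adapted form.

Substitution: /k/ → /ð/, /j/ → /t/, /x/ → /d/, giving /ðtdɛgθəɹ/.
Syllabifying with onset maximization leaves /ð/, /t/, /g/, /ɹ/ stranded (no codas are permitted; onsets are limited to one consonant).
Each unlicensed consonant becomes the onset of a new syllable: /ð/ → /ði/, /t/ → /ti/, /g/ → /gi/, /ɹ/ → /ɹi/.

ðitidɛgiθəɹi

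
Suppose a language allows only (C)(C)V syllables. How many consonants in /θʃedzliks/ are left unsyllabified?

Syllabifying with onset maximization leaves /d/, /k/, /s/ stranded (no codas are permitted; onsets may contain at most 2 consonants).

3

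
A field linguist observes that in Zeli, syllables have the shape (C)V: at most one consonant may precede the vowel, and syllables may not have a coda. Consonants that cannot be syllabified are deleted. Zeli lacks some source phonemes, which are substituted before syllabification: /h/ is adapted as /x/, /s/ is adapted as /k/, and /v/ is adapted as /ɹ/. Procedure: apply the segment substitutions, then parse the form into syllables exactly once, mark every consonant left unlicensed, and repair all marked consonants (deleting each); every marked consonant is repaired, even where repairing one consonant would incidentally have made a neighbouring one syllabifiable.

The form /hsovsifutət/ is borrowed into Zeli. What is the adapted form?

Substitution: /h/ → /x/, /s/ → /k/, /v/ → /ɹ/, giving /xkoɹkifutət/.
Syllabifying with onset maximization leaves /x/, /ɹ/, /t/ stranded (no codas are permitted; onsets are limited to one consonant).
Each unlicensed consonant is deleted: /x/, /ɹ/, /t/.

kokifutə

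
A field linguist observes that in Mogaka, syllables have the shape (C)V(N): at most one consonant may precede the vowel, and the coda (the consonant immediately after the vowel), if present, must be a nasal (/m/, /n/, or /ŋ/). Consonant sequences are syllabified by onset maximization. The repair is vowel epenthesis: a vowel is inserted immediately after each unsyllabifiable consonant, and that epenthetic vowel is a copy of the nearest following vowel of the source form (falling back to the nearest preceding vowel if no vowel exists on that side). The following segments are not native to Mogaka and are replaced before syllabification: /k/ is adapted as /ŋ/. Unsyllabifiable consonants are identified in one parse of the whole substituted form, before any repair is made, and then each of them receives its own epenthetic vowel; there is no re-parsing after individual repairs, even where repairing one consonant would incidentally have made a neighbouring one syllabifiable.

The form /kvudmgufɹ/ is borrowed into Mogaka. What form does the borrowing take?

ŋuvudumugufuɹu

Substitution: /k/ → /ŋ/, giving /ŋvudmgufɹ/.
Syllabifying with onset maximization leaves /ŋ/, /d/, /m/, /f/, /ɹ/ stranded (only a nasal (/m/, /n/, or /ŋ/) is licensed in coda position; onsets are limited to one consonant).
Epenthesis after each stranded consonant: /ŋ/ → /ŋu/, /d/ → /du/, /m/ → /mu/, /f/ → /fu/, /ɹ/ → /ɹu/.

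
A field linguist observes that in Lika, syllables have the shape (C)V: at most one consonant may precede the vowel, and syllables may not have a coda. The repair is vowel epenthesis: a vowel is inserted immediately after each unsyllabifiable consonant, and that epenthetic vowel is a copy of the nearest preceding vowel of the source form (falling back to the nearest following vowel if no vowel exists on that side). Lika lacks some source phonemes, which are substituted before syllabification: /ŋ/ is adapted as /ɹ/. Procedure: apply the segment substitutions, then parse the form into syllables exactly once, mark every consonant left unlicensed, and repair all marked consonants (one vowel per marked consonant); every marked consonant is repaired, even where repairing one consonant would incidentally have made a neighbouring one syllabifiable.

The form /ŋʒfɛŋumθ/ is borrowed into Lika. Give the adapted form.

Substitution: /ŋ/ → /ɹ/, giving /ɹʒfɛɹumθ/.
Under (C)V, the unsyllabifiable consonants are /ɹ/, /ʒ/, /m/, /θ/ (no codas are permitted; onsets are limited to one consonant).
Epenthesis after each stranded consonant: /ɹ/ → /ɹɛ/, /ʒ/ → /ʒɛ/, /m/ → /mu/, /θ/ → /θu/.

ɹɛʒɛfɛɹumuθu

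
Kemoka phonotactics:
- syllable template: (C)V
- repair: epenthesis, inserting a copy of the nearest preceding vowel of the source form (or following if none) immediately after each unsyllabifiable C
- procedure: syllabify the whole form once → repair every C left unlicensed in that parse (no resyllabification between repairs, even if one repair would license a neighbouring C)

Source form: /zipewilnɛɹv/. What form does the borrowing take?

Syllabifying with onset maximization leaves /l/, /ɹ/, /v/ stranded (no codas are permitted; onsets are limited to one consonant).
Each unlicensed consonant becomes the onset of a new syllable: /l/ → /li/, /ɹ/ → /ɹɛ/, /v/ → /vɛ/.

zipewilinɛɹɛvɛ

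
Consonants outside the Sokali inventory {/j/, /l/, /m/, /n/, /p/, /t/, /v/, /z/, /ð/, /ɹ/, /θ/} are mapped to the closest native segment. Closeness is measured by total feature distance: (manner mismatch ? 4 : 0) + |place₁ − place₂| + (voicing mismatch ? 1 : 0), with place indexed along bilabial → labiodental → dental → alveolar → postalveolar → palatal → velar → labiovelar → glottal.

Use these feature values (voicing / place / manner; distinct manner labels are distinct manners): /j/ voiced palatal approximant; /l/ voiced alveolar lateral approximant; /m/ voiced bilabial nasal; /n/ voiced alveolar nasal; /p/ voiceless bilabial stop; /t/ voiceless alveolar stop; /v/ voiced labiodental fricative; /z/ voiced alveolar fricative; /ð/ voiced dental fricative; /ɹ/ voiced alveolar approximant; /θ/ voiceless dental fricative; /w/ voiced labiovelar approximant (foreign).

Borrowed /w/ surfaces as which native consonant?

/j/ is closest: same manner (approximant), place distance 2 (labiovelar→palatal), same voicing; total 2. Next closest is /ɹ/ at distance 4.

j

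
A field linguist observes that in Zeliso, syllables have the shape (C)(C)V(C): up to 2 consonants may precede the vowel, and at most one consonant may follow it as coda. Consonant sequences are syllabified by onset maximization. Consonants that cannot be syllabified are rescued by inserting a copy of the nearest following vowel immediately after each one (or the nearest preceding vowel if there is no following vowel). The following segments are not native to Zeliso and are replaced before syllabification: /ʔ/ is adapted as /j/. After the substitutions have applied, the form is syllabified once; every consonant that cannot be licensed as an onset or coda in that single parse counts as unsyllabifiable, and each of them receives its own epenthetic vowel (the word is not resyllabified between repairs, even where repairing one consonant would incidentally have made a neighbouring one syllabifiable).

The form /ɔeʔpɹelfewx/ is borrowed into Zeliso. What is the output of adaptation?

Substitution: /ʔ/ → /j/, giving /ɔejpɹelfewx/.
The consonants /x/ cannot be parsed into a legal (C)(C)V(C) syllable (at most one coda consonant is licensed; onsets may contain at most 2 consonants).
Each unlicensed consonant becomes the onset of a new syllable: /x/ → /xe/.

ɔejpɹelfewxe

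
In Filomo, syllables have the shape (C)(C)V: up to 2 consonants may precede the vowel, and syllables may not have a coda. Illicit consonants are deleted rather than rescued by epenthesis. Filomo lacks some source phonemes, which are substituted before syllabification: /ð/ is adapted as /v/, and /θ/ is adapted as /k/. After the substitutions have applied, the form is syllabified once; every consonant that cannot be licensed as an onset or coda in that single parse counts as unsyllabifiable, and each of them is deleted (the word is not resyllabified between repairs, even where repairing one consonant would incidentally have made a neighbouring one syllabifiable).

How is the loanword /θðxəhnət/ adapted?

Substitution: /θ/ → /k/, /ð/ → /v/, giving /kvxəhnət/.
Syllabifying with onset maximization leaves /k/, /t/ stranded (no codas are permitted; onsets may contain at most 2 consonants).
Deletion applies to /k/, /t/.

vxəhnə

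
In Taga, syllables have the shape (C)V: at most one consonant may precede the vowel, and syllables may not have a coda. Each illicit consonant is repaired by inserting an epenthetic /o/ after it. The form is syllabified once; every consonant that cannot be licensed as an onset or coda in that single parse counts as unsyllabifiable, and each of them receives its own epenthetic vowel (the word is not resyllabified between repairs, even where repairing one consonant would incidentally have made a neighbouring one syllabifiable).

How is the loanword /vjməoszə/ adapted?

vojoməosozə

Under (C)V, the unsyllabifiable consonants are /v/, /j/, /s/ (no codas are permitted; onsets are limited to one consonant).
Inserting the epenthetic vowel yields /v/ → /vo/, /j/ → /jo/, /s/ → /so/.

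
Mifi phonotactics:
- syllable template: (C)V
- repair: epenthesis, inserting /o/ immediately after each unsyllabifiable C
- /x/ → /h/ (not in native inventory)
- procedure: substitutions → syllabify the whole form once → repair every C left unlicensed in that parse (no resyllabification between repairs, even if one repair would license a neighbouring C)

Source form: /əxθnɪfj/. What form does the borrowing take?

Substitution: /x/ → /h/, giving /əhθnɪfj/.
The consonants /h/, /θ/, /f/, /j/ cannot be parsed into a legal (C)V syllable (no codas are permitted; onsets are limited to one consonant).
Epenthesis after each stranded consonant: /h/ → /ho/, /θ/ → /θo/, /f/ → /fo/, /j/ → /jo/.

əhoθonɪfojo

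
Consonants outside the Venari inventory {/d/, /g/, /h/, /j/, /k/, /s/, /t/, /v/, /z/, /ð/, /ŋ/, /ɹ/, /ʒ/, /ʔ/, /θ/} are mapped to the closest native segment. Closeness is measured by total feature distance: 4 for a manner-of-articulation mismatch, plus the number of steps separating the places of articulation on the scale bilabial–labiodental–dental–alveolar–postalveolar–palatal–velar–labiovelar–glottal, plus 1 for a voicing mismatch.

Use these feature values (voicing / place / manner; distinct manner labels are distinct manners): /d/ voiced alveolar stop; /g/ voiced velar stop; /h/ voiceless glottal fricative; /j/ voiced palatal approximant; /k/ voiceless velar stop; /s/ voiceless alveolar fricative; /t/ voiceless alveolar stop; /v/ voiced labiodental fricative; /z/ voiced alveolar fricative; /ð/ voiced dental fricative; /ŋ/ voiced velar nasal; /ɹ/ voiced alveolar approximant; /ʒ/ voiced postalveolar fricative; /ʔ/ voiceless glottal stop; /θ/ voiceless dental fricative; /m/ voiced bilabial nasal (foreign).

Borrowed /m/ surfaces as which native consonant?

/v/ is closest: manner differs (nasal→fricative, +4), place distance 1 (bilabial→labiodental), same voicing; total 5. Next closest is /ð/ at distance 6.

v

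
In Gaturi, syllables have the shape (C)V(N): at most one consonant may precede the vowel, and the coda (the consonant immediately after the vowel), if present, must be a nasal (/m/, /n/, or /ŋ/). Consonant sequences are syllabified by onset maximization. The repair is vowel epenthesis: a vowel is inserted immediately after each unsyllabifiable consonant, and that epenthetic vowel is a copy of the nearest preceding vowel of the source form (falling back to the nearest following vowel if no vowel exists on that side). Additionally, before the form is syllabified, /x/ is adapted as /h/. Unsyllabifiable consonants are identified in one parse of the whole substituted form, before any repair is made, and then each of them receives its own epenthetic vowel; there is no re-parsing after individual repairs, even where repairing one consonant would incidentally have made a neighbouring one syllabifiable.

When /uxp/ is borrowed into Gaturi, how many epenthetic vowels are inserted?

2

After substitution the input is /uhp/.
The unsyllabifiable consonants are /h/, /p/; each receives one epenthetic vowel.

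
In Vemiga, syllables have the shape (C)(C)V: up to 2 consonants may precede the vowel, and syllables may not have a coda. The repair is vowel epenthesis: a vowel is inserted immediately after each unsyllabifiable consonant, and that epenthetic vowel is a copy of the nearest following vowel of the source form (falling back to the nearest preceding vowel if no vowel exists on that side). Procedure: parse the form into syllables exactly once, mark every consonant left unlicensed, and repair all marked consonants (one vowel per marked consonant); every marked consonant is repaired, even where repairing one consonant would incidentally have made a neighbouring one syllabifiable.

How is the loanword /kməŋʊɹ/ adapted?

The consonants /ɹ/ cannot be parsed into a legal (C)(C)V syllable (no codas are permitted; onsets may contain at most 2 consonants).
Inserting the epenthetic vowel yields /ɹ/ → /ɹʊ/.

kməŋʊɹʊ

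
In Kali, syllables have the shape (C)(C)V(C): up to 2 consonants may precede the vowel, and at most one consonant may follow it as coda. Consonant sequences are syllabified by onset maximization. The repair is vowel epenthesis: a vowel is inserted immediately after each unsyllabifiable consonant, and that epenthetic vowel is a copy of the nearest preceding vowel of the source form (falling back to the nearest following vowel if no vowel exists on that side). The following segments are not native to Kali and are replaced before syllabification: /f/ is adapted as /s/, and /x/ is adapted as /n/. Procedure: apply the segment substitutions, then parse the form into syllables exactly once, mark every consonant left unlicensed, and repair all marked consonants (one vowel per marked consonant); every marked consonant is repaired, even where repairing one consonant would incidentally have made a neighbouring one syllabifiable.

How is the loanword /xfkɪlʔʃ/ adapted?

nɪskɪlʔɪʃɪ

Substitution: /x/ → /n/, /f/ → /s/, giving /nskɪlʔʃ/.
Under (C)(C)V(C), the unsyllabifiable consonants are /n/, /ʔ/, /ʃ/ (at most one coda consonant is licensed; onsets may contain at most 2 consonants).
Inserting the epenthetic vowel yields /n/ → /nɪ/, /ʔ/ → /ʔɪ/, /ʃ/ → /ʃɪ/.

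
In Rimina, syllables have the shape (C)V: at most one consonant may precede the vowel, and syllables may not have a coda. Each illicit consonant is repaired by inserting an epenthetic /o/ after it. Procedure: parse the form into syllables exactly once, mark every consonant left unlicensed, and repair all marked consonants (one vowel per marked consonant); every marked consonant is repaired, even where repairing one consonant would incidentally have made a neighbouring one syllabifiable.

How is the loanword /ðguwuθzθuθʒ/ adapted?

ðoguwuθozoθuθoʒo

Under (C)V, the unsyllabifiable consonants are /ð/, /θ/, /z/, /θ/, /ʒ/ (no codas are permitted; onsets are limited to one consonant).
Each unlicensed consonant becomes the onset of a new syllable: /ð/ → /ðo/, /θ/ → /θo/, /z/ → /zo/, /θ/ → /θo/, /ʒ/ → /ʒo/.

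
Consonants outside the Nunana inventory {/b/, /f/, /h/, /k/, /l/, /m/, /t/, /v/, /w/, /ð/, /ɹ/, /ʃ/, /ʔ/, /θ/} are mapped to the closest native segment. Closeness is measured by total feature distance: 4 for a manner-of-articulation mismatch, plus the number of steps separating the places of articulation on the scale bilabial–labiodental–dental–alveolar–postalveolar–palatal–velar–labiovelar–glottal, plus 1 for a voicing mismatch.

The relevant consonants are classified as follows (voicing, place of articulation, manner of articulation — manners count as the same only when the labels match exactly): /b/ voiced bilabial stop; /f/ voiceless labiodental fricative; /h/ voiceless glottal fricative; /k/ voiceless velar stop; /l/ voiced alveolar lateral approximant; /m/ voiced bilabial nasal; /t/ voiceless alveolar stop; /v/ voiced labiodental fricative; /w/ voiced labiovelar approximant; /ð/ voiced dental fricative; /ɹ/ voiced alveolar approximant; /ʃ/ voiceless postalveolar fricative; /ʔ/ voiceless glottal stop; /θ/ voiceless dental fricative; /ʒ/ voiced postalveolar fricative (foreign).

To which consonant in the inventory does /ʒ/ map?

/ʃ/ is closest: same manner (fricative), place distance 0 (postalveolar→postalveolar), voicing differs (+1); total 1. Next closest is /ð/ at distance 2.

ʃ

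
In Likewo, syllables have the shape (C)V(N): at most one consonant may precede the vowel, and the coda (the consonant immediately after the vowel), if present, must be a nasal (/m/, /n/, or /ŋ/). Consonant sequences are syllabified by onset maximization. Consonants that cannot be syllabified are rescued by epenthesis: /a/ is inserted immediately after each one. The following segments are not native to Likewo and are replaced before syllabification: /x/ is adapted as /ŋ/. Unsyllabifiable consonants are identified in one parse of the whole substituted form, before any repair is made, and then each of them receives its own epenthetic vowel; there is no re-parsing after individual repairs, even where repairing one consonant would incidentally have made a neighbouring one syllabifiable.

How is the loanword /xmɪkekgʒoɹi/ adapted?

Substitution: /x/ → /ŋ/, giving /ŋmɪkekgʒoɹi/.
The consonants /ŋ/, /k/, /g/ cannot be parsed into a legal (C)V(N) syllable (only a nasal (/m/, /n/, or /ŋ/) is licensed in coda position; onsets are limited to one consonant).
Each unlicensed consonant becomes the onset of a new syllable: /ŋ/ → /ŋa/, /k/ → /ka/, /g/ → /ga/.

ŋamɪkekagaʒoɹi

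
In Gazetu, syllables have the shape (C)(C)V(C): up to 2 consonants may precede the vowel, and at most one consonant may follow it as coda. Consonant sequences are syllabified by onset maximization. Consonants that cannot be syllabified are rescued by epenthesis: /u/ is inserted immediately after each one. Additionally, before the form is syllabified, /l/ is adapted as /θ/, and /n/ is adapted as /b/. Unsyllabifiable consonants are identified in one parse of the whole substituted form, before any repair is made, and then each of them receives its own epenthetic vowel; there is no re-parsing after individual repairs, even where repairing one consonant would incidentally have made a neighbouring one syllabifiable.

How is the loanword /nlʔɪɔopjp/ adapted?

buθʔɪɔopjupu

Substitution: /n/ → /b/, /l/ → /θ/, giving /bθʔɪɔopjp/.
Syllabifying with onset maximization leaves /b/, /j/, /p/ stranded (at most one coda consonant is licensed; onsets may contain at most 2 consonants).
Epenthesis after each stranded consonant: /b/ → /bu/, /j/ → /ju/, /p/ → /pu/.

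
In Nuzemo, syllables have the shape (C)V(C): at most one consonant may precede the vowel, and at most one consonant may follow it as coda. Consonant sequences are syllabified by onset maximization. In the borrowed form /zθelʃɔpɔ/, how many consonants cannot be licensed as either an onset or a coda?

1

Syllabifying with onset maximization leaves /z/ stranded (at most one coda consonant is licensed; onsets are limited to one consonant).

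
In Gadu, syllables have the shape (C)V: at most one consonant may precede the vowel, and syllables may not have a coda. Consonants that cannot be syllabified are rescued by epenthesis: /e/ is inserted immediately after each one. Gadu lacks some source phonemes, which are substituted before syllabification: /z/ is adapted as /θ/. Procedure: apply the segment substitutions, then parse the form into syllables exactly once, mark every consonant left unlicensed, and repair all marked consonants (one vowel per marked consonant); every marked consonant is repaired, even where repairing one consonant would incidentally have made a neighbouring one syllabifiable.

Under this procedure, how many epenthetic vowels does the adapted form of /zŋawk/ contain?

3

After substitution the input is /θŋawk/.
The unsyllabifiable consonants are /θ/, /w/, /k/; each receives one epenthetic vowel.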